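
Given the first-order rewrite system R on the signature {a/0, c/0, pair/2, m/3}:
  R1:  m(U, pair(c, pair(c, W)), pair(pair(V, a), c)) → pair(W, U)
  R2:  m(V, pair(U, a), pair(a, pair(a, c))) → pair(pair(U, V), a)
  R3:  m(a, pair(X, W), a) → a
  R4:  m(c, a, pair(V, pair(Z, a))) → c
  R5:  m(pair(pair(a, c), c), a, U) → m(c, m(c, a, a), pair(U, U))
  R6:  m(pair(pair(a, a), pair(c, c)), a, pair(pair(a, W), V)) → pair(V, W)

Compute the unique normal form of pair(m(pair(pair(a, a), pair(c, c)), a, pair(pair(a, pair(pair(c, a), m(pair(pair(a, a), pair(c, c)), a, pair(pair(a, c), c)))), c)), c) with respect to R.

1. pair(m(pair(pair(a, a), pair(c, c)), a, pair(pair(a, pair(pair(c, a), m(pair(pair(a, a), pair(c, c)), a, pair(pair(a, c), c)))), c)), c)  →  pair(pair(c, pair(pair(c, a), m(pair(pair(a, a), pair(c, c)), a, pair(pair(a, c), c)))), c)   [R6 at 1]
2. pair(pair(c, pair(pair(c, a), m(pair(pair(a, a), pair(c, c)), a, pair(pair(a, c), c)))), c)  →  pair(pair(c, pair(pair(c, a), pair(c, c))), c)   [R6 at 1.2.2]

pair(pair(c, pair(pair(c, a), pair(c, c))), c)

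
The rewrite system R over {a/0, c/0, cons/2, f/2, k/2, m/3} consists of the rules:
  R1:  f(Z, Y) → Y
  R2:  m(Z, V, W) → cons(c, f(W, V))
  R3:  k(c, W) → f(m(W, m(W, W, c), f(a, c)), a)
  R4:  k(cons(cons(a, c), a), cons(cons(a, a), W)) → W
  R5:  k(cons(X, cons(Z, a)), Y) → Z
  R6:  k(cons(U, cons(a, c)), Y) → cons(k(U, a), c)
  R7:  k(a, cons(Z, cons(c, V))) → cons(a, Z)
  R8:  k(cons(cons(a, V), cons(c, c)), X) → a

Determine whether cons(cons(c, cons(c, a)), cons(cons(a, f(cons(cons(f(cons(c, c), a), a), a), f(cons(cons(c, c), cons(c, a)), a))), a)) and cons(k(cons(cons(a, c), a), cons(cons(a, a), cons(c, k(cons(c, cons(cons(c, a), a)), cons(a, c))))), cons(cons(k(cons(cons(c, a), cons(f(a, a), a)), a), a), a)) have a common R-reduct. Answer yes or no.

yes — NF(t₁) = cons(cons(c, cons(c, a)), cons(cons(a, a), a)), NF(t₂) = cons(cons(c, cons(c, a)), cons(cons(a, a), a))

Reduce t₁ = cons(cons(c, cons(c, a)), cons(cons(a, f(cons(cons(f(cons(c, c), a), a), a), f(cons(cons(c, c), cons(c, a)), a))), a)):
1. cons(cons(c, cons(c, a)), cons(cons(a, f(cons(cons(f(cons(c, c), a), a), a), f(cons(cons(c, c), cons(c, a)), a))), a))  →  cons(cons(c, cons(c, a)), cons(cons(a, f(cons(cons(c, c), cons(c, a)), a)), a))   [R1 at 2.1.2]
2. cons(cons(c, cons(c, a)), cons(cons(a, f(cons(cons(c, c), cons(c, a)), a)), a))  →  cons(cons(c, cons(c, a)), cons(cons(a, a), a))   [R1 at 2.1.2]

Reduce t₂ = cons(k(cons(cons(a, c), a), cons(cons(a, a), cons(c, k(cons(c, cons(cons(c, a), a)), cons(a, c))))), cons(cons(k(cons(cons(c, a), cons(f(a, a), a)), a), a), a)):
1. cons(k(cons(cons(a, c), a), cons(cons(a, a), cons(c, k(cons(c, cons(cons(c, a), a)), cons(a, c))))), cons(cons(k(cons(cons(c, a), cons(f(a, a), a)), a), a), a))  →  cons(cons(c, k(cons(c, cons(cons(c, a), a)), cons(a, c))), cons(cons(k(cons(cons(c, a), cons(f(a, a), a)), a), a), a))   [R4 at 1]
2. cons(cons(c, k(cons(c, cons(cons(c, a), a)), cons(a, c))), cons(cons(k(cons(cons(c, a), cons(f(a, a), a)), a), a), a))  →  cons(cons(c, cons(c, a)), cons(cons(k(cons(cons(c, a), cons(f(a, a), a)), a), a), a))   [R5 at 1.2]
3. cons(cons(c, cons(c, a)), cons(cons(k(cons(cons(c, a), cons(f(a, a), a)), a), a), a))  →  cons(cons(c, cons(c, a)), cons(cons(f(a, a), a), a))   [R5 at 2.1.1]
4. cons(cons(c, cons(c, a)), cons(cons(f(a, a), a), a))  →  cons(cons(c, cons(c, a)), cons(cons(a, a), a))   [R1 at 2.1.1]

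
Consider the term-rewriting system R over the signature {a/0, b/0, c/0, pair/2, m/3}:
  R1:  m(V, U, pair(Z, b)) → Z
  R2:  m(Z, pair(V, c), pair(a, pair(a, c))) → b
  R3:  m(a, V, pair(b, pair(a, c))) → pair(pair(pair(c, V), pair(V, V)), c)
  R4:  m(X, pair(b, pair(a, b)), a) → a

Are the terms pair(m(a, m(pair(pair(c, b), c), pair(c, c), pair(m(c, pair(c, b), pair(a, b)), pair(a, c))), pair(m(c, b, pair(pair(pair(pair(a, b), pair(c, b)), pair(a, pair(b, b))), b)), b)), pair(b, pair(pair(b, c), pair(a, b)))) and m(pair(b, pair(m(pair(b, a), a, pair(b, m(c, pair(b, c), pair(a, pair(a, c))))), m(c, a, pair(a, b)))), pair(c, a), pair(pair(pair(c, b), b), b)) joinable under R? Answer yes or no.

no — NF(t₁) = pair(pair(pair(pair(a, b), pair(c, b)), pair(a, pair(b, b))), pair(b, pair(pair(b, c), pair(a, b)))), NF(t₂) = pair(pair(c, b), b)

Reduce t₁ = pair(m(a, m(pair(pair(c, b), c), pair(c, c), pair(m(c, pair(c, b), pair(a, b)), pair(a, c))), pair(m(c, b, pair(pair(pair(pair(a, b), pair(c, b)), pair(a, pair(b, b))), b)), b)), pair(b, pair(pair(b, c), pair(a, b)))):
1. pair(m(a, m(pair(pair(c, b), c), pair(c, c), pair(m(c, pair(c, b), pair(a, b)), pair(a, c))), pair(m(c, b, pair(pair(pair(pair(a, b), pair(c, b)), pair(a, pair(b, b))), b)), b)), pair(b, pair(pair(b, c), pair(a, b))))  →  pair(m(c, b, pair(pair(pair(pair(a, b), pair(c, b)), pair(a, pair(b, b))), b)), pair(b, pair(pair(b, c), pair(a, b))))   [R1 at 1]
2. pair(m(c, b, pair(pair(pair(pair(a, b), pair(c, b)), pair(a, pair(b, b))), b)), pair(b, pair(pair(b, c), pair(a, b))))  →  pair(pair(pair(pair(a, b), pair(c, b)), pair(a, pair(b, b))), pair(b, pair(pair(b, c), pair(a, b))))   [R1 at 1]

Reduce t₂ = m(pair(b, pair(m(pair(b, a), a, pair(b, m(c, pair(b, c), pair(a, pair(a, c))))), m(c, a, pair(a, b)))), pair(c, a), pair(pair(pair(c, b), b), b)):
1. m(pair(b, pair(m(pair(b, a), a, pair(b, m(c, pair(b, c), pair(a, pair(a, c))))), m(c, a, pair(a, b)))), pair(c, a), pair(pair(pair(c, b), b), b))  →  pair(pair(c, b), b)   [R1 at ε]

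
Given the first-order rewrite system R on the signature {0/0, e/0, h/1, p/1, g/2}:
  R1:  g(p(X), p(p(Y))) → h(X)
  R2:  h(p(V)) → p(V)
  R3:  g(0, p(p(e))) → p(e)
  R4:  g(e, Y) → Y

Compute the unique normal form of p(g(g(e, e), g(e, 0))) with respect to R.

p(0)

1. p(g(g(e, e), g(e, 0)))  →  p(g(e, g(e, 0)))   [R4 at 1.1]
2. p(g(e, g(e, 0)))  →  p(g(e, 0))   [R4 at 1]
3. p(g(e, 0))  →  p(0)   [R4 at 1]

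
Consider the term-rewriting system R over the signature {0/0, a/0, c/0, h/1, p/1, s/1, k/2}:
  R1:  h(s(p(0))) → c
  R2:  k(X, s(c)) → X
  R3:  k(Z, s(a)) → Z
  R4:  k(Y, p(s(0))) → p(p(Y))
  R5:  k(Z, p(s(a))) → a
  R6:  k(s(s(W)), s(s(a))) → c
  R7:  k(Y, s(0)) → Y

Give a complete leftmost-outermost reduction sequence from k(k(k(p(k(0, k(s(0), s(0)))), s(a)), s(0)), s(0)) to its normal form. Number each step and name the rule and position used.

p(0)

1. k(k(k(p(k(0, k(s(0), s(0)))), s(a)), s(0)), s(0))  →  k(k(p(k(0, k(s(0), s(0)))), s(a)), s(0))   [R7 at ε]
2. k(k(p(k(0, k(s(0), s(0)))), s(a)), s(0))  →  k(p(k(0, k(s(0), s(0)))), s(a))   [R7 at ε]
3. k(p(k(0, k(s(0), s(0)))), s(a))  →  p(k(0, k(s(0), s(0))))   [R3 at ε]
4. p(k(0, k(s(0), s(0))))  →  p(k(0, s(0)))   [R7 at 1.2]
5. p(k(0, s(0)))  →  p(0)   [R7 at 1]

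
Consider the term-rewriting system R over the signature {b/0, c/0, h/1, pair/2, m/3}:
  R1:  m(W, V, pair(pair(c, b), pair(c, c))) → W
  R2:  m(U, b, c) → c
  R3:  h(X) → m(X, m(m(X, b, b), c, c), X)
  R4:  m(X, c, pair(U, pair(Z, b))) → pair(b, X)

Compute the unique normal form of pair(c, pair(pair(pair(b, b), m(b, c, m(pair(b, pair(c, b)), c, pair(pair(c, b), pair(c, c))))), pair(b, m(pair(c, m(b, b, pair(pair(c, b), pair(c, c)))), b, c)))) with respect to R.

pair(c, pair(pair(pair(b, b), pair(b, b)), pair(b, c)))

1. pair(c, pair(pair(pair(b, b), m(b, c, m(pair(b, pair(c, b)), c, pair(pair(c, b), pair(c, c))))), pair(b, m(pair(c, m(b, b, pair(pair(c, b), pair(c, c)))), b, c))))  →  pair(c, pair(pair(pair(b, b), m(b, c, pair(b, pair(c, b)))), pair(b, m(pair(c, m(b, b, pair(pair(c, b), pair(c, c)))), b, c))))   [R1 at 2.1.2.3]
2. pair(c, pair(pair(pair(b, b), m(b, c, pair(b, pair(c, b)))), pair(b, m(pair(c, m(b, b, pair(pair(c, b), pair(c, c)))), b, c))))  →  pair(c, pair(pair(pair(b, b), pair(b, b)), pair(b, m(pair(c, m(b, b, pair(pair(c, b), pair(c, c)))), b, c))))   [R4 at 2.1.2]
3. pair(c, pair(pair(pair(b, b), pair(b, b)), pair(b, m(pair(c, m(b, b, pair(pair(c, b), pair(c, c)))), b, c))))  →  pair(c, pair(pair(pair(b, b), pair(b, b)), pair(b, c)))   [R2 at 2.2.2]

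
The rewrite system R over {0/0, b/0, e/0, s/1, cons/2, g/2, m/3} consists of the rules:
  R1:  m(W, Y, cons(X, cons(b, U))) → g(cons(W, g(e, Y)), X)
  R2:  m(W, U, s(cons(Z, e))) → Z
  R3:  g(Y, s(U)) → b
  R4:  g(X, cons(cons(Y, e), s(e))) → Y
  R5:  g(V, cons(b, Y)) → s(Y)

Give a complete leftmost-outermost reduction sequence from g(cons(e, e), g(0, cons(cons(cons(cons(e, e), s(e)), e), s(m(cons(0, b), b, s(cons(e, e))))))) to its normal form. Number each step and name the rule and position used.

1. g(cons(e, e), g(0, cons(cons(cons(cons(e, e), s(e)), e), s(m(cons(0, b), b, s(cons(e, e)))))))  →  g(cons(e, e), g(0, cons(cons(cons(cons(e, e), s(e)), e), s(e))))   [R2 at 2.2.2.1]
2. g(cons(e, e), g(0, cons(cons(cons(cons(e, e), s(e)), e), s(e))))  →  g(cons(e, e), cons(cons(e, e), s(e)))   [R4 at 2]
3. g(cons(e, e), cons(cons(e, e), s(e)))  →  e   [R4 at ε]

e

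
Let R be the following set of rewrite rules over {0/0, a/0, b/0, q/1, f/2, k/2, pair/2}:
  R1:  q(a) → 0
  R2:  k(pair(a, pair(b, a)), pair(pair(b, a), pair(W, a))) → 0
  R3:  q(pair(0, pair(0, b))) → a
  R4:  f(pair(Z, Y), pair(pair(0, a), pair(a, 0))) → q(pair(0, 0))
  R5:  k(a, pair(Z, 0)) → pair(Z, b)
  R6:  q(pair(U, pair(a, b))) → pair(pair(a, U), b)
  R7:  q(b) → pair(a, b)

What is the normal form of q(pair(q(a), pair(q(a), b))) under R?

1. q(pair(q(a), pair(q(a), b)))  →  q(pair(0, pair(q(a), b)))   [R1 at 1.1]
2. q(pair(0, pair(q(a), b)))  →  q(pair(0, pair(0, b)))   [R1 at 1.2.1]
3. q(pair(0, pair(0, b)))  →  a   [R3 at ε]

a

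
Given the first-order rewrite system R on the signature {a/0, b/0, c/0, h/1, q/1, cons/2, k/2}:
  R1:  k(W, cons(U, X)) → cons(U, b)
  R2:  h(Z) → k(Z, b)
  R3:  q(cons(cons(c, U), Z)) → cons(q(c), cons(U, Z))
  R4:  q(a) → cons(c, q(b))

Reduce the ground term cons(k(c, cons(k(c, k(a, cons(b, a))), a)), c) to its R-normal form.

1. cons(k(c, cons(k(c, k(a, cons(b, a))), a)), c)  →  cons(cons(k(c, k(a, cons(b, a))), b), c)   [R1 at 1]
2. cons(cons(k(c, k(a, cons(b, a))), b), c)  →  cons(cons(k(c, cons(b, b)), b), c)   [R1 at 1.1.2]
3. cons(cons(k(c, cons(b, b)), b), c)  →  cons(cons(cons(b, b), b), c)   [R1 at 1.1]

cons(cons(cons(b, b), b), c)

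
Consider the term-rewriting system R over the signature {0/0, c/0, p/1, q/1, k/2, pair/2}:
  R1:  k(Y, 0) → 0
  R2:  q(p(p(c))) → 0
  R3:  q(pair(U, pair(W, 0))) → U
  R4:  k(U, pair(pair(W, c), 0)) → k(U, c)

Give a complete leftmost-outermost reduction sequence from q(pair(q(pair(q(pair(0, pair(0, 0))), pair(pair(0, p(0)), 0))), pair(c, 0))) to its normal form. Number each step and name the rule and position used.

1. q(pair(q(pair(q(pair(0, pair(0, 0))), pair(pair(0, p(0)), 0))), pair(c, 0)))  →  q(pair(q(pair(0, pair(0, 0))), pair(pair(0, p(0)), 0)))   [R3 at ε]
2. q(pair(q(pair(0, pair(0, 0))), pair(pair(0, p(0)), 0)))  →  q(pair(0, pair(0, 0)))   [R3 at ε]
3. q(pair(0, pair(0, 0)))  →  0   [R3 at ε]

0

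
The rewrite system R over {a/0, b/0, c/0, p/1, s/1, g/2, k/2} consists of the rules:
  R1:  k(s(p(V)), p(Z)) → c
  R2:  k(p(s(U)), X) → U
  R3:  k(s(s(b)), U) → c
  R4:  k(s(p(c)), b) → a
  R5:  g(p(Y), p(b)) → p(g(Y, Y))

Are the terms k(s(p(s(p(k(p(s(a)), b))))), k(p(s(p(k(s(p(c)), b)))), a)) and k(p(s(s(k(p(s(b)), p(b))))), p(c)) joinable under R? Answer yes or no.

Reduce t₁ = k(s(p(s(p(k(p(s(a)), b))))), k(p(s(p(k(s(p(c)), b)))), a)):
1. k(s(p(s(p(k(p(s(a)), b))))), k(p(s(p(k(s(p(c)), b)))), a))  →  k(s(p(s(p(a)))), k(p(s(p(k(s(p(c)), b)))), a))   [R2 at 1.1.1.1.1]
2. k(s(p(s(p(a)))), k(p(s(p(k(s(p(c)), b)))), a))  →  k(s(p(s(p(a)))), p(k(s(p(c)), b)))   [R2 at 2]
3. k(s(p(s(p(a)))), p(k(s(p(c)), b)))  →  c   [R1 at ε]

Reduce t₂ = k(p(s(s(k(p(s(b)), p(b))))), p(c)):
1. k(p(s(s(k(p(s(b)), p(b))))), p(c))  →  s(k(p(s(b)), p(b)))   [R2 at ε]
2. s(k(p(s(b)), p(b)))  →  s(b)   [R2 at 1]

no — NF(t₁) = c, NF(t₂) = s(b)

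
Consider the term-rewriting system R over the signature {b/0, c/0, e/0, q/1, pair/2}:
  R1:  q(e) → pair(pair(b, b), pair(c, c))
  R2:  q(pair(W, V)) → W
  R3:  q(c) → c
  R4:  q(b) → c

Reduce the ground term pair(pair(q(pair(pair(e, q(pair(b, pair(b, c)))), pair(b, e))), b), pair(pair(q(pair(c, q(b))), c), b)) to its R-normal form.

pair(pair(pair(e, b), b), pair(pair(c, c), b))

1. pair(pair(q(pair(pair(e, q(pair(b, pair(b, c)))), pair(b, e))), b), pair(pair(q(pair(c, q(b))), c), b))  →  pair(pair(pair(e, q(pair(b, pair(b, c)))), b), pair(pair(q(pair(c, q(b))), c), b))   [R2 at 1.1]
2. pair(pair(pair(e, q(pair(b, pair(b, c)))), b), pair(pair(q(pair(c, q(b))), c), b))  →  pair(pair(pair(e, b), b), pair(pair(q(pair(c, q(b))), c), b))   [R2 at 1.1.2]
3. pair(pair(pair(e, b), b), pair(pair(q(pair(c, q(b))), c), b))  →  pair(pair(pair(e, b), b), pair(pair(c, c), b))   [R2 at 2.1.1]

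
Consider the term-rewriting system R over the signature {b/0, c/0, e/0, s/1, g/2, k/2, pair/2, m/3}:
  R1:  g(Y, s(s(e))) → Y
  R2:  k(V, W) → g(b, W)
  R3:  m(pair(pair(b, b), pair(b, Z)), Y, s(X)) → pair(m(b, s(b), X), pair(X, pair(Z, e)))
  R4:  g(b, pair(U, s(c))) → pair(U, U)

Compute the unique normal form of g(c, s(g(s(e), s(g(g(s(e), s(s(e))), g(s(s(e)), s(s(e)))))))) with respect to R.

c

1. g(c, s(g(s(e), s(g(g(s(e), s(s(e))), g(s(s(e)), s(s(e))))))))  →  g(c, s(g(s(e), s(g(s(e), g(s(s(e)), s(s(e))))))))   [R1 at 2.1.2.1.1]
2. g(c, s(g(s(e), s(g(s(e), g(s(s(e)), s(s(e))))))))  →  g(c, s(g(s(e), s(g(s(e), s(s(e)))))))   [R1 at 2.1.2.1.2]
3. g(c, s(g(s(e), s(g(s(e), s(s(e)))))))  →  g(c, s(g(s(e), s(s(e)))))   [R1 at 2.1.2.1]
4. g(c, s(g(s(e), s(s(e)))))  →  g(c, s(s(e)))   [R1 at 2.1]
5. g(c, s(s(e)))  →  c   [R1 at ε]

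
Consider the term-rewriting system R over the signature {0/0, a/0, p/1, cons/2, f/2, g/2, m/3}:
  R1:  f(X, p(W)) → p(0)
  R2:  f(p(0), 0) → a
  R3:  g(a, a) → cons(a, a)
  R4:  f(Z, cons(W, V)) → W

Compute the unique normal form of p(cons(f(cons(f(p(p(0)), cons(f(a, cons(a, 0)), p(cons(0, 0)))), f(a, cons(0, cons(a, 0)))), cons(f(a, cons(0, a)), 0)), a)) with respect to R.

1. p(cons(f(cons(f(p(p(0)), cons(f(a, cons(a, 0)), p(cons(0, 0)))), f(a, cons(0, cons(a, 0)))), cons(f(a, cons(0, a)), 0)), a))  →  p(cons(f(a, cons(0, a)), a))   [R4 at 1.1]
2. p(cons(f(a, cons(0, a)), a))  →  p(cons(0, a))   [R4 at 1.1]

p(cons(0, a))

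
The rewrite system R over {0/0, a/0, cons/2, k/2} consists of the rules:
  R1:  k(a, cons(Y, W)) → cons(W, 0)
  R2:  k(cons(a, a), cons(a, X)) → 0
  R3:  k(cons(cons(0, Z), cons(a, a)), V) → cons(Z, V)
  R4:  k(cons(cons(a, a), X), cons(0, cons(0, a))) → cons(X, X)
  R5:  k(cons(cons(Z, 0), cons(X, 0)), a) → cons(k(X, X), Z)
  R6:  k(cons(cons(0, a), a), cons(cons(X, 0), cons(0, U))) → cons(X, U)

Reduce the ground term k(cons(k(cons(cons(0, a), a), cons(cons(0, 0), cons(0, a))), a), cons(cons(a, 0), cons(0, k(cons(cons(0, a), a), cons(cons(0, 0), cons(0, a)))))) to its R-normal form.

1. k(cons(k(cons(cons(0, a), a), cons(cons(0, 0), cons(0, a))), a), cons(cons(a, 0), cons(0, k(cons(cons(0, a), a), cons(cons(0, 0), cons(0, a))))))  →  k(cons(cons(0, a), a), cons(cons(a, 0), cons(0, k(cons(cons(0, a), a), cons(cons(0, 0), cons(0, a))))))   [R6 at 1.1]
2. k(cons(cons(0, a), a), cons(cons(a, 0), cons(0, k(cons(cons(0, a), a), cons(cons(0, 0), cons(0, a))))))  →  cons(a, k(cons(cons(0, a), a), cons(cons(0, 0), cons(0, a))))   [R6 at ε]
3. cons(a, k(cons(cons(0, a), a), cons(cons(0, 0), cons(0, a))))  →  cons(a, cons(0, a))   [R6 at 2]

cons(a, cons(0, a))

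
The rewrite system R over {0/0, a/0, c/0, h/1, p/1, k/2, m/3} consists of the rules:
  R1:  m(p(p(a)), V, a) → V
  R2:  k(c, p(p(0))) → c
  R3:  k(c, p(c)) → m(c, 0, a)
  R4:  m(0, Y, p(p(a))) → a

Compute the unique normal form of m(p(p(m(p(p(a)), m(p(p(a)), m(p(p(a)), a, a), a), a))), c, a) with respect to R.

1. m(p(p(m(p(p(a)), m(p(p(a)), m(p(p(a)), a, a), a), a))), c, a)  →  m(p(p(m(p(p(a)), m(p(p(a)), a, a), a))), c, a)   [R1 at 1.1.1]
2. m(p(p(m(p(p(a)), m(p(p(a)), a, a), a))), c, a)  →  m(p(p(m(p(p(a)), a, a))), c, a)   [R1 at 1.1.1]
3. m(p(p(m(p(p(a)), a, a))), c, a)  →  m(p(p(a)), c, a)   [R1 at 1.1.1]
4. m(p(p(a)), c, a)  →  c   [R1 at ε]

c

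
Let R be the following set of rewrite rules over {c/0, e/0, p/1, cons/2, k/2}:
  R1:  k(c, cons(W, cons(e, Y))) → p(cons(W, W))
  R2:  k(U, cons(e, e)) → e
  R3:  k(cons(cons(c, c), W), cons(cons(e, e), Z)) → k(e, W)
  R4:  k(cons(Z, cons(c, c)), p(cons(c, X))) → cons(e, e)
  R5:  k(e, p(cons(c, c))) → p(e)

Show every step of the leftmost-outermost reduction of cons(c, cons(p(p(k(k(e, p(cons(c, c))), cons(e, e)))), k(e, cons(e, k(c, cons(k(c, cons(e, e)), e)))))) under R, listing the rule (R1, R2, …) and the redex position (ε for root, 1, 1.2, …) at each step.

cons(c, cons(p(p(e)), e))

1. cons(c, cons(p(p(k(k(e, p(cons(c, c))), cons(e, e)))), k(e, cons(e, k(c, cons(k(c, cons(e, e)), e))))))  →  cons(c, cons(p(p(e)), k(e, cons(e, k(c, cons(k(c, cons(e, e)), e))))))   [R2 at 2.1.1.1]
2. cons(c, cons(p(p(e)), k(e, cons(e, k(c, cons(k(c, cons(e, e)), e))))))  →  cons(c, cons(p(p(e)), k(e, cons(e, k(c, cons(e, e))))))   [R2 at 2.2.2.2.2.1]
3. cons(c, cons(p(p(e)), k(e, cons(e, k(c, cons(e, e))))))  →  cons(c, cons(p(p(e)), k(e, cons(e, e))))   [R2 at 2.2.2.2]
4. cons(c, cons(p(p(e)), k(e, cons(e, e))))  →  cons(c, cons(p(p(e)), e))   [R2 at 2.2]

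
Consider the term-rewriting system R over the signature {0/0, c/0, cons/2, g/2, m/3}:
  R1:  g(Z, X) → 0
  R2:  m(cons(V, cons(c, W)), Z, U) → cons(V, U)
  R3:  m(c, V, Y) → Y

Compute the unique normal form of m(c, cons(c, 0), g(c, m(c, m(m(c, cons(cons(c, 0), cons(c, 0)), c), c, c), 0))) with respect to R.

0

1. m(c, cons(c, 0), g(c, m(c, m(m(c, cons(cons(c, 0), cons(c, 0)), c), c, c), 0)))  →  g(c, m(c, m(m(c, cons(cons(c, 0), cons(c, 0)), c), c, c), 0))   [R3 at ε]
2. g(c, m(c, m(m(c, cons(cons(c, 0), cons(c, 0)), c), c, c), 0))  →  0   [R1 at ε]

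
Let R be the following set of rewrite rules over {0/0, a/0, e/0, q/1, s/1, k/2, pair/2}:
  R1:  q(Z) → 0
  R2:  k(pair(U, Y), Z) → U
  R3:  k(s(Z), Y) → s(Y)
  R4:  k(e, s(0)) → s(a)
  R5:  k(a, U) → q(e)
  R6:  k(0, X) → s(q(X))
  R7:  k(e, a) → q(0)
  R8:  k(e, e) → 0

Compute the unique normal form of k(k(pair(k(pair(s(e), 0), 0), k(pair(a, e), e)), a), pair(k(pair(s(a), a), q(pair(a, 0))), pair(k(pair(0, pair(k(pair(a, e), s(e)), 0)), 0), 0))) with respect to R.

1. k(k(pair(k(pair(s(e), 0), 0), k(pair(a, e), e)), a), pair(k(pair(s(a), a), q(pair(a, 0))), pair(k(pair(0, pair(k(pair(a, e), s(e)), 0)), 0), 0)))  →  k(k(pair(s(e), 0), 0), pair(k(pair(s(a), a), q(pair(a, 0))), pair(k(pair(0, pair(k(pair(a, e), s(e)), 0)), 0), 0)))   [R2 at 1]
2. k(k(pair(s(e), 0), 0), pair(k(pair(s(a), a), q(pair(a, 0))), pair(k(pair(0, pair(k(pair(a, e), s(e)), 0)), 0), 0)))  →  k(s(e), pair(k(pair(s(a), a), q(pair(a, 0))), pair(k(pair(0, pair(k(pair(a, e), s(e)), 0)), 0), 0)))   [R2 at 1]
3. k(s(e), pair(k(pair(s(a), a), q(pair(a, 0))), pair(k(pair(0, pair(k(pair(a, e), s(e)), 0)), 0), 0)))  →  s(pair(k(pair(s(a), a), q(pair(a, 0))), pair(k(pair(0, pair(k(pair(a, e), s(e)), 0)), 0), 0)))   [R3 at ε]
4. s(pair(k(pair(s(a), a), q(pair(a, 0))), pair(k(pair(0, pair(k(pair(a, e), s(e)), 0)), 0), 0)))  →  s(pair(s(a), pair(k(pair(0, pair(k(pair(a, e), s(e)), 0)), 0), 0)))   [R2 at 1.1]
5. s(pair(s(a), pair(k(pair(0, pair(k(pair(a, e), s(e)), 0)), 0), 0)))  →  s(pair(s(a), pair(0, 0)))   [R2 at 1.2.1]

s(pair(s(a), pair(0, 0)))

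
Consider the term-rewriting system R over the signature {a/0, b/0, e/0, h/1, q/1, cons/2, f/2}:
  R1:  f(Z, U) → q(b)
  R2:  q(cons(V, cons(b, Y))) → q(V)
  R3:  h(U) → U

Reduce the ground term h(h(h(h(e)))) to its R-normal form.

1. h(h(h(h(e))))  →  h(h(h(e)))   [R3 at ε]
2. h(h(h(e)))  →  h(h(e))   [R3 at ε]
3. h(h(e))  →  h(e)   [R3 at ε]
4. h(e)  →  e   [R3 at ε]

e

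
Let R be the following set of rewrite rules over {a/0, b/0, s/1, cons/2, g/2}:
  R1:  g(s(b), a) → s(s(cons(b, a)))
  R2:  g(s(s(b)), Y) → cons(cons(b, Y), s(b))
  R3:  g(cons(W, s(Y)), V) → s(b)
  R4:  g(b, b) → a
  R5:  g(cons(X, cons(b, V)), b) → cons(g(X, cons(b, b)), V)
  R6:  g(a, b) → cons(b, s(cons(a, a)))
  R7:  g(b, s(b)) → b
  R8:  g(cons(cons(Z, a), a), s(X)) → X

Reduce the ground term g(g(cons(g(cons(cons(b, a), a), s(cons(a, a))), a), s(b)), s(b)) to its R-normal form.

b

1. g(g(cons(g(cons(cons(b, a), a), s(cons(a, a))), a), s(b)), s(b))  →  g(g(cons(cons(a, a), a), s(b)), s(b))   [R8 at 1.1.1]
2. g(g(cons(cons(a, a), a), s(b)), s(b))  →  g(b, s(b))   [R8 at 1]
3. g(b, s(b))  →  b   [R7 at ε]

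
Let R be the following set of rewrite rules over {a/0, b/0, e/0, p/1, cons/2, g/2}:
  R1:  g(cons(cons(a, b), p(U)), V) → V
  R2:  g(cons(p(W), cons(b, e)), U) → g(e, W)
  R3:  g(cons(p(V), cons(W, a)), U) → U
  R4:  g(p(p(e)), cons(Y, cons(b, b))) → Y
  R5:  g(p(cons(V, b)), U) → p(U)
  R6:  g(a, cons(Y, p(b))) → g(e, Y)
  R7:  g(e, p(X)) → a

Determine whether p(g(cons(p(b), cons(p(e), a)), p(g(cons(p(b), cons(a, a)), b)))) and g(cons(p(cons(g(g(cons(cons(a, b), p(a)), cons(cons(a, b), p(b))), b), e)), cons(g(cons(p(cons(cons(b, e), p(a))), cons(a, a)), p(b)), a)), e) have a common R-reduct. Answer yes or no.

no — NF(t₁) = p(p(b)), NF(t₂) = e

Reduce t₁ = p(g(cons(p(b), cons(p(e), a)), p(g(cons(p(b), cons(a, a)), b)))):
1. p(g(cons(p(b), cons(p(e), a)), p(g(cons(p(b), cons(a, a)), b))))  →  p(p(g(cons(p(b), cons(a, a)), b)))   [R3 at 1]
2. p(p(g(cons(p(b), cons(a, a)), b)))  →  p(p(b))   [R3 at 1.1]

Reduce t₂ = g(cons(p(cons(g(g(cons(cons(a, b), p(a)), cons(cons(a, b), p(b))), b), e)), cons(g(cons(p(cons(cons(b, e), p(a))), cons(a, a)), p(b)), a)), e):
1. g(cons(p(cons(g(g(cons(cons(a, b), p(a)), cons(cons(a, b), p(b))), b), e)), cons(g(cons(p(cons(cons(b, e), p(a))), cons(a, a)), p(b)), a)), e)  →  e   [R3 at ε]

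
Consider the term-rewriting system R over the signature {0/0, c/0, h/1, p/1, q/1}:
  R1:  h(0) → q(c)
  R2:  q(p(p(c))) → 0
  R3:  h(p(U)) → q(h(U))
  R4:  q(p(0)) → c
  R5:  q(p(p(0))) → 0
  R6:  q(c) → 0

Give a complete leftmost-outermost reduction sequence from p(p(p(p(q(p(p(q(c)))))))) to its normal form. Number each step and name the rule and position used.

p(p(p(p(0))))

1. p(p(p(p(q(p(p(q(c))))))))  →  p(p(p(p(q(p(p(0)))))))   [R6 at 1.1.1.1.1.1.1]
2. p(p(p(p(q(p(p(0)))))))  →  p(p(p(p(0))))   [R5 at 1.1.1.1]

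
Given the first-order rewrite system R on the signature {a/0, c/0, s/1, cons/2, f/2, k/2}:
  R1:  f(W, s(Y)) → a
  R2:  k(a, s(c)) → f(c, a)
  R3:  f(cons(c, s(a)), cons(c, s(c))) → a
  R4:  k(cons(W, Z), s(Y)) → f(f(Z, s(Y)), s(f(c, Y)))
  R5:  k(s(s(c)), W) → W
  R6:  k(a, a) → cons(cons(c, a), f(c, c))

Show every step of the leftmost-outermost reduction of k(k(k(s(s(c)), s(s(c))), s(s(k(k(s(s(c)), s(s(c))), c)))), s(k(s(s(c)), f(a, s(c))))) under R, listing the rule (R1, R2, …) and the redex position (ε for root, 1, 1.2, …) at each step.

1. k(k(k(s(s(c)), s(s(c))), s(s(k(k(s(s(c)), s(s(c))), c)))), s(k(s(s(c)), f(a, s(c)))))  →  k(k(s(s(c)), s(s(k(k(s(s(c)), s(s(c))), c)))), s(k(s(s(c)), f(a, s(c)))))   [R5 at 1.1]
2. k(k(s(s(c)), s(s(k(k(s(s(c)), s(s(c))), c)))), s(k(s(s(c)), f(a, s(c)))))  →  k(s(s(k(k(s(s(c)), s(s(c))), c))), s(k(s(s(c)), f(a, s(c)))))   [R5 at 1]
3. k(s(s(k(k(s(s(c)), s(s(c))), c))), s(k(s(s(c)), f(a, s(c)))))  →  k(s(s(k(s(s(c)), c))), s(k(s(s(c)), f(a, s(c)))))   [R5 at 1.1.1.1]
4. k(s(s(k(s(s(c)), c))), s(k(s(s(c)), f(a, s(c)))))  →  k(s(s(c)), s(k(s(s(c)), f(a, s(c)))))   [R5 at 1.1.1]
5. k(s(s(c)), s(k(s(s(c)), f(a, s(c)))))  →  s(k(s(s(c)), f(a, s(c))))   [R5 at ε]
6. s(k(s(s(c)), f(a, s(c))))  →  s(f(a, s(c)))   [R5 at 1]
7. s(f(a, s(c)))  →  s(a)   [R1 at 1]

s(a)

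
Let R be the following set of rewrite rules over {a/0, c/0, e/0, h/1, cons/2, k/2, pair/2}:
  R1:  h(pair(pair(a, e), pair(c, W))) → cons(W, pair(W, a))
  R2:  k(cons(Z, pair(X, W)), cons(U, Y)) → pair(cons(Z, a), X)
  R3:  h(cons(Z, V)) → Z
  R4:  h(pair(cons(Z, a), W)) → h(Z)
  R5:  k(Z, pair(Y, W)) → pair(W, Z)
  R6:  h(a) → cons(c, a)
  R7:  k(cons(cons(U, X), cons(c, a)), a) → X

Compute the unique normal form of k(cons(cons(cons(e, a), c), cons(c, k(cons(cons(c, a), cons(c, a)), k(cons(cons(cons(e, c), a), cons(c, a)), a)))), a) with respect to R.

1. k(cons(cons(cons(e, a), c), cons(c, k(cons(cons(c, a), cons(c, a)), k(cons(cons(cons(e, c), a), cons(c, a)), a)))), a)  →  k(cons(cons(cons(e, a), c), cons(c, k(cons(cons(c, a), cons(c, a)), a))), a)   [R7 at 1.2.2.2]
2. k(cons(cons(cons(e, a), c), cons(c, k(cons(cons(c, a), cons(c, a)), a))), a)  →  k(cons(cons(cons(e, a), c), cons(c, a)), a)   [R7 at 1.2.2]
3. k(cons(cons(cons(e, a), c), cons(c, a)), a)  →  c   [R7 at ε]

c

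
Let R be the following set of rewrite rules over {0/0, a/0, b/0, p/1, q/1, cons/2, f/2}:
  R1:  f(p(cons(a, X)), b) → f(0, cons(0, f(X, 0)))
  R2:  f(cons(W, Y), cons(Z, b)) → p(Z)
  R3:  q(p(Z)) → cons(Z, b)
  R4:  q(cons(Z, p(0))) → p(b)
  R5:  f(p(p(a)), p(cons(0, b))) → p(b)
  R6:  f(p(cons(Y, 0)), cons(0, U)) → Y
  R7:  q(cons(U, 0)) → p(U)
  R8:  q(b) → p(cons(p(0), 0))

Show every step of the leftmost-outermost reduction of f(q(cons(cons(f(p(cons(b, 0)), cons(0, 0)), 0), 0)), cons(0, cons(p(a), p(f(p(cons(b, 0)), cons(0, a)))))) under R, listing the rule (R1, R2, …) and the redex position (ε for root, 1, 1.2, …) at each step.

b

1. f(q(cons(cons(f(p(cons(b, 0)), cons(0, 0)), 0), 0)), cons(0, cons(p(a), p(f(p(cons(b, 0)), cons(0, a))))))  →  f(p(cons(f(p(cons(b, 0)), cons(0, 0)), 0)), cons(0, cons(p(a), p(f(p(cons(b, 0)), cons(0, a))))))   [R7 at 1]
2. f(p(cons(f(p(cons(b, 0)), cons(0, 0)), 0)), cons(0, cons(p(a), p(f(p(cons(b, 0)), cons(0, a))))))  →  f(p(cons(b, 0)), cons(0, 0))   [R6 at ε]
3. f(p(cons(b, 0)), cons(0, 0))  →  b   [R6 at ε]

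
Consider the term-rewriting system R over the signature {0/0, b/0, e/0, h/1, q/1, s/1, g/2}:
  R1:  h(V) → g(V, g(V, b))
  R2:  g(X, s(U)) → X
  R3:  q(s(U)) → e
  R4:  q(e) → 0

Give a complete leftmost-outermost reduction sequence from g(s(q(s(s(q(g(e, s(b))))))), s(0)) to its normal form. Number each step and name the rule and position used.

s(e)

1. g(s(q(s(s(q(g(e, s(b))))))), s(0))  →  s(q(s(s(q(g(e, s(b)))))))   [R2 at ε]
2. s(q(s(s(q(g(e, s(b)))))))  →  s(e)   [R3 at 1]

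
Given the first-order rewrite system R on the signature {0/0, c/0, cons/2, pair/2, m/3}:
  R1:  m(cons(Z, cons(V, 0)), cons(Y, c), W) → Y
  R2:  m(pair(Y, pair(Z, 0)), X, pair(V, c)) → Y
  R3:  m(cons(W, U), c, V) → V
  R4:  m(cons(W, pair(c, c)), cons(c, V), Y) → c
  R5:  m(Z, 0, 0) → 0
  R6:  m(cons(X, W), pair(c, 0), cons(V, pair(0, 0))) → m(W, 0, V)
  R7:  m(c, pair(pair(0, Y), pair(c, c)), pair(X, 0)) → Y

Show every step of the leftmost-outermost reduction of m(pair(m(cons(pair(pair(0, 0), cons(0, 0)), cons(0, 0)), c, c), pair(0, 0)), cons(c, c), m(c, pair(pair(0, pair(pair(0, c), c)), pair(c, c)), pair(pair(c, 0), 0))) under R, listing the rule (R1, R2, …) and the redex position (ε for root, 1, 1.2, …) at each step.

1. m(pair(m(cons(pair(pair(0, 0), cons(0, 0)), cons(0, 0)), c, c), pair(0, 0)), cons(c, c), m(c, pair(pair(0, pair(pair(0, c), c)), pair(c, c)), pair(pair(c, 0), 0)))  →  m(pair(c, pair(0, 0)), cons(c, c), m(c, pair(pair(0, pair(pair(0, c), c)), pair(c, c)), pair(pair(c, 0), 0)))   [R3 at 1.1]
2. m(pair(c, pair(0, 0)), cons(c, c), m(c, pair(pair(0, pair(pair(0, c), c)), pair(c, c)), pair(pair(c, 0), 0)))  →  m(pair(c, pair(0, 0)), cons(c, c), pair(pair(0, c), c))   [R7 at 3]
3. m(pair(c, pair(0, 0)), cons(c, c), pair(pair(0, c), c))  →  c   [R2 at ε]

c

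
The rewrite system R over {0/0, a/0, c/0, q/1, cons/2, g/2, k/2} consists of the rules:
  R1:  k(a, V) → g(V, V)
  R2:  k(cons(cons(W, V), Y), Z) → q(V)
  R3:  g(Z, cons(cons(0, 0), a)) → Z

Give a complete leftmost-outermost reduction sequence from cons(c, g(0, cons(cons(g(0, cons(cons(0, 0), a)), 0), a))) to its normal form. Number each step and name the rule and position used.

1. cons(c, g(0, cons(cons(g(0, cons(cons(0, 0), a)), 0), a)))  →  cons(c, g(0, cons(cons(0, 0), a)))   [R3 at 2.2.1.1]
2. cons(c, g(0, cons(cons(0, 0), a)))  →  cons(c, 0)   [R3 at 2]

cons(c, 0)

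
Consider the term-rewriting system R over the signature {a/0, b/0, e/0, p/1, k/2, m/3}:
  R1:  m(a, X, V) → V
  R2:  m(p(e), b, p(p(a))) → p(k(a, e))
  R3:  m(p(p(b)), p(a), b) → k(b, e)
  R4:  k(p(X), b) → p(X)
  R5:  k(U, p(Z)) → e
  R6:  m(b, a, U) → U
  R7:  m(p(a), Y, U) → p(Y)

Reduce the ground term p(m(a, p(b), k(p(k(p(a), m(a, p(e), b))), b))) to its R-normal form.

1. p(m(a, p(b), k(p(k(p(a), m(a, p(e), b))), b)))  →  p(k(p(k(p(a), m(a, p(e), b))), b))   [R1 at 1]
2. p(k(p(k(p(a), m(a, p(e), b))), b))  →  p(p(k(p(a), m(a, p(e), b))))   [R4 at 1]
3. p(p(k(p(a), m(a, p(e), b))))  →  p(p(k(p(a), b)))   [R1 at 1.1.2]
4. p(p(k(p(a), b)))  →  p(p(p(a)))   [R4 at 1.1]

p(p(p(a)))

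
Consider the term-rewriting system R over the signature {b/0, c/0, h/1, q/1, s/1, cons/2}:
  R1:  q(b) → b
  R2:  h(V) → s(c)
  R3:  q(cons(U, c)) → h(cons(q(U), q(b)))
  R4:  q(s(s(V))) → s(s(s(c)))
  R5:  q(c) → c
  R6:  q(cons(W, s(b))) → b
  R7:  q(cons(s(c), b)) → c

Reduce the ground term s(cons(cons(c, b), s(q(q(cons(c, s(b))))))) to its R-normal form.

1. s(cons(cons(c, b), s(q(q(cons(c, s(b)))))))  →  s(cons(cons(c, b), s(q(b))))   [R6 at 1.2.1.1]
2. s(cons(cons(c, b), s(q(b))))  →  s(cons(cons(c, b), s(b)))   [R1 at 1.2.1]

s(cons(cons(c, b), s(b)))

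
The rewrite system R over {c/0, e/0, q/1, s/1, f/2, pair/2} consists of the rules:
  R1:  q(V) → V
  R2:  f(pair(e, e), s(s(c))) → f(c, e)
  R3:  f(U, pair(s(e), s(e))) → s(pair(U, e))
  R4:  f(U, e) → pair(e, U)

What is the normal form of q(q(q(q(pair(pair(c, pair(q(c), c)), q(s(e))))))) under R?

1. q(q(q(q(pair(pair(c, pair(q(c), c)), q(s(e)))))))  →  q(q(q(pair(pair(c, pair(q(c), c)), q(s(e))))))   [R1 at ε]
2. q(q(q(pair(pair(c, pair(q(c), c)), q(s(e))))))  →  q(q(pair(pair(c, pair(q(c), c)), q(s(e)))))   [R1 at ε]
3. q(q(pair(pair(c, pair(q(c), c)), q(s(e)))))  →  q(pair(pair(c, pair(q(c), c)), q(s(e))))   [R1 at ε]
4. q(pair(pair(c, pair(q(c), c)), q(s(e))))  →  pair(pair(c, pair(q(c), c)), q(s(e)))   [R1 at ε]
5. pair(pair(c, pair(q(c), c)), q(s(e)))  →  pair(pair(c, pair(c, c)), q(s(e)))   [R1 at 1.2.1]
6. pair(pair(c, pair(c, c)), q(s(e)))  →  pair(pair(c, pair(c, c)), s(e))   [R1 at 2]

pair(pair(c, pair(c, c)), s(e))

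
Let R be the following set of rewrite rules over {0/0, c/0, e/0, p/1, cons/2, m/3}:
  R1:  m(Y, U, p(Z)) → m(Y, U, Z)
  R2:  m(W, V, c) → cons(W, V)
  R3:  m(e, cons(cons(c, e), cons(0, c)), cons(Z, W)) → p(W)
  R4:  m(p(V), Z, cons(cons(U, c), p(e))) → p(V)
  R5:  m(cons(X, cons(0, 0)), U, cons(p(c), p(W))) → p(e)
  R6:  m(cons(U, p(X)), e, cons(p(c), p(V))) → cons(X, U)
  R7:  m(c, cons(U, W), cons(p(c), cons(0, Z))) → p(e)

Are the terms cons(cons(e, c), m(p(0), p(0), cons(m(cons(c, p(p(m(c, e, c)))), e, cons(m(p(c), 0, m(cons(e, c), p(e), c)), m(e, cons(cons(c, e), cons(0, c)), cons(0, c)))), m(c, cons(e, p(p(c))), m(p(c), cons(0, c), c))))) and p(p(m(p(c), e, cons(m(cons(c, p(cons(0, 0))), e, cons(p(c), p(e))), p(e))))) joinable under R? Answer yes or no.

no — NF(t₁) = cons(cons(e, c), p(0)), NF(t₂) = p(p(p(c)))

Reduce t₁ = cons(cons(e, c), m(p(0), p(0), cons(m(cons(c, p(p(m(c, e, c)))), e, cons(m(p(c), 0, m(cons(e, c), p(e), c)), m(e, cons(cons(c, e), cons(0, c)), cons(0, c)))), m(c, cons(e, p(p(c))), m(p(c), cons(0, c), c))))):
1. cons(cons(e, c), m(p(0), p(0), cons(m(cons(c, p(p(m(c, e, c)))), e, cons(m(p(c), 0, m(cons(e, c), p(e), c)), m(e, cons(cons(c, e), cons(0, c)), cons(0, c)))), m(c, cons(e, p(p(c))), m(p(c), cons(0, c), c)))))  →  cons(cons(e, c), m(p(0), p(0), cons(m(cons(c, p(p(cons(c, e)))), e, cons(m(p(c), 0, m(cons(e, c), p(e), c)), m(e, cons(cons(c, e), cons(0, c)), cons(0, c)))), m(c, cons(e, p(p(c))), m(p(c), cons(0, c), c)))))   [R2 at 2.3.1.1.2.1.1]
2. cons(cons(e, c), m(p(0), p(0), cons(m(cons(c, p(p(cons(c, e)))), e, cons(m(p(c), 0, m(cons(e, c), p(e), c)), m(e, cons(cons(c, e), cons(0, c)), cons(0, c)))), m(c, cons(e, p(p(c))), m(p(c), cons(0, c), c)))))  →  cons(cons(e, c), m(p(0), p(0), cons(m(cons(c, p(p(cons(c, e)))), e, cons(m(p(c), 0, cons(cons(e, c), p(e))), m(e, cons(cons(c, e), cons(0, c)), cons(0, c)))), m(c, cons(e, p(p(c))), m(p(c), cons(0, c), c)))))   [R2 at 2.3.1.3.1.3]
3. cons(cons(e, c), m(p(0), p(0), cons(m(cons(c, p(p(cons(c, e)))), e, cons(m(p(c), 0, cons(cons(e, c), p(e))), m(e, cons(cons(c, e), cons(0, c)), cons(0, c)))), m(c, cons(e, p(p(c))), m(p(c), cons(0, c), c)))))  →  cons(cons(e, c), m(p(0), p(0), cons(m(cons(c, p(p(cons(c, e)))), e, cons(p(c), m(e, cons(cons(c, e), cons(0, c)), cons(0, c)))), m(c, cons(e, p(p(c))), m(p(c), cons(0, c), c)))))   [R4 at 2.3.1.3.1]
4. cons(cons(e, c), m(p(0), p(0), cons(m(cons(c, p(p(cons(c, e)))), e, cons(p(c), m(e, cons(cons(c, e), cons(0, c)), cons(0, c)))), m(c, cons(e, p(p(c))), m(p(c), cons(0, c), c)))))  →  cons(cons(e, c), m(p(0), p(0), cons(m(cons(c, p(p(cons(c, e)))), e, cons(p(c), p(c))), m(c, cons(e, p(p(c))), m(p(c), cons(0, c), c)))))   [R3 at 2.3.1.3.2]
5. cons(cons(e, c), m(p(0), p(0), cons(m(cons(c, p(p(cons(c, e)))), e, cons(p(c), p(c))), m(c, cons(e, p(p(c))), m(p(c), cons(0, c), c)))))  →  cons(cons(e, c), m(p(0), p(0), cons(cons(p(cons(c, e)), c), m(c, cons(e, p(p(c))), m(p(c), cons(0, c), c)))))   [R6 at 2.3.1]
6. cons(cons(e, c), m(p(0), p(0), cons(cons(p(cons(c, e)), c), m(c, cons(e, p(p(c))), m(p(c), cons(0, c), c)))))  →  cons(cons(e, c), m(p(0), p(0), cons(cons(p(cons(c, e)), c), m(c, cons(e, p(p(c))), cons(p(c), cons(0, c))))))   [R2 at 2.3.2.3]
7. cons(cons(e, c), m(p(0), p(0), cons(cons(p(cons(c, e)), c), m(c, cons(e, p(p(c))), cons(p(c), cons(0, c))))))  →  cons(cons(e, c), m(p(0), p(0), cons(cons(p(cons(c, e)), c), p(e))))   [R7 at 2.3.2]
8. cons(cons(e, c), m(p(0), p(0), cons(cons(p(cons(c, e)), c), p(e))))  →  cons(cons(e, c), p(0))   [R4 at 2]

Reduce t₂ = p(p(m(p(c), e, cons(m(cons(c, p(cons(0, 0))), e, cons(p(c), p(e))), p(e))))):
1. p(p(m(p(c), e, cons(m(cons(c, p(cons(0, 0))), e, cons(p(c), p(e))), p(e)))))  →  p(p(m(p(c), e, cons(cons(cons(0, 0), c), p(e)))))   [R6 at 1.1.3.1]
2. p(p(m(p(c), e, cons(cons(cons(0, 0), c), p(e)))))  →  p(p(p(c)))   [R4 at 1.1]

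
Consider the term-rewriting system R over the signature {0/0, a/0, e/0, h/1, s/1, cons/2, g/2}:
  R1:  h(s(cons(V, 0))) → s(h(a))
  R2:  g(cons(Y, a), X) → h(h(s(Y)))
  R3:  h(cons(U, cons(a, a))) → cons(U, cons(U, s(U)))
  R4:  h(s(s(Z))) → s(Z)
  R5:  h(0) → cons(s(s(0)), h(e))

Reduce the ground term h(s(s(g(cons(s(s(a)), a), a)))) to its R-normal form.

1. h(s(s(g(cons(s(s(a)), a), a))))  →  s(g(cons(s(s(a)), a), a))   [R4 at ε]
2. s(g(cons(s(s(a)), a), a))  →  s(h(h(s(s(s(a))))))   [R2 at 1]
3. s(h(h(s(s(s(a))))))  →  s(h(s(s(a))))   [R4 at 1.1]
4. s(h(s(s(a))))  →  s(s(a))   [R4 at 1]

s(s(a))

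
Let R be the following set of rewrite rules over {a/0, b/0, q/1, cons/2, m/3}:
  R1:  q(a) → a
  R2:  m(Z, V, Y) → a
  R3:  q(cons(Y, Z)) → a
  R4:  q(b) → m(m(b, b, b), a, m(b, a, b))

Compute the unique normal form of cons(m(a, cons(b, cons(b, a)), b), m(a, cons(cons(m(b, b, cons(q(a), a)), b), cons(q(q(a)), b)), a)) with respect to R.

1. cons(m(a, cons(b, cons(b, a)), b), m(a, cons(cons(m(b, b, cons(q(a), a)), b), cons(q(q(a)), b)), a))  →  cons(a, m(a, cons(cons(m(b, b, cons(q(a), a)), b), cons(q(q(a)), b)), a))   [R2 at 1]
2. cons(a, m(a, cons(cons(m(b, b, cons(q(a), a)), b), cons(q(q(a)), b)), a))  →  cons(a, a)   [R2 at 2]

cons(a, a)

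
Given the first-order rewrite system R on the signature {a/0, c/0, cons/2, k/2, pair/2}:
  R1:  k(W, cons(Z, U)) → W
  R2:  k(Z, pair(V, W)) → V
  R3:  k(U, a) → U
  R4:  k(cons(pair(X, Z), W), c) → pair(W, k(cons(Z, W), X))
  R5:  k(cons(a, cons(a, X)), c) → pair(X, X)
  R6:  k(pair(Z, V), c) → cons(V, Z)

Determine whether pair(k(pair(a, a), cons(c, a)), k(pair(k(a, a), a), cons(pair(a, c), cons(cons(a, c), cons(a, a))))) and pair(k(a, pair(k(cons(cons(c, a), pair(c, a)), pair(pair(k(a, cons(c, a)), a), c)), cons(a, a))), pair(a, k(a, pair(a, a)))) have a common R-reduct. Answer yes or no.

yes — NF(t₁) = pair(pair(a, a), pair(a, a)), NF(t₂) = pair(pair(a, a), pair(a, a))

Reduce t₁ = pair(k(pair(a, a), cons(c, a)), k(pair(k(a, a), a), cons(pair(a, c), cons(cons(a, c), cons(a, a))))):
1. pair(k(pair(a, a), cons(c, a)), k(pair(k(a, a), a), cons(pair(a, c), cons(cons(a, c), cons(a, a)))))  →  pair(pair(a, a), k(pair(k(a, a), a), cons(pair(a, c), cons(cons(a, c), cons(a, a)))))   [R1 at 1]
2. pair(pair(a, a), k(pair(k(a, a), a), cons(pair(a, c), cons(cons(a, c), cons(a, a)))))  →  pair(pair(a, a), pair(k(a, a), a))   [R1 at 2]
3. pair(pair(a, a), pair(k(a, a), a))  →  pair(pair(a, a), pair(a, a))   [R3 at 2.1]

Reduce t₂ = pair(k(a, pair(k(cons(cons(c, a), pair(c, a)), pair(pair(k(a, cons(c, a)), a), c)), cons(a, a))), pair(a, k(a, pair(a, a)))):
1. pair(k(a, pair(k(cons(cons(c, a), pair(c, a)), pair(pair(k(a, cons(c, a)), a), c)), cons(a, a))), pair(a, k(a, pair(a, a))))  →  pair(k(cons(cons(c, a), pair(c, a)), pair(pair(k(a, cons(c, a)), a), c)), pair(a, k(a, pair(a, a))))   [R2 at 1]
2. pair(k(cons(cons(c, a), pair(c, a)), pair(pair(k(a, cons(c, a)), a), c)), pair(a, k(a, pair(a, a))))  →  pair(pair(k(a, cons(c, a)), a), pair(a, k(a, pair(a, a))))   [R2 at 1]
3. pair(pair(k(a, cons(c, a)), a), pair(a, k(a, pair(a, a))))  →  pair(pair(a, a), pair(a, k(a, pair(a, a))))   [R1 at 1.1]
4. pair(pair(a, a), pair(a, k(a, pair(a, a))))  →  pair(pair(a, a), pair(a, a))   [R2 at 2.2]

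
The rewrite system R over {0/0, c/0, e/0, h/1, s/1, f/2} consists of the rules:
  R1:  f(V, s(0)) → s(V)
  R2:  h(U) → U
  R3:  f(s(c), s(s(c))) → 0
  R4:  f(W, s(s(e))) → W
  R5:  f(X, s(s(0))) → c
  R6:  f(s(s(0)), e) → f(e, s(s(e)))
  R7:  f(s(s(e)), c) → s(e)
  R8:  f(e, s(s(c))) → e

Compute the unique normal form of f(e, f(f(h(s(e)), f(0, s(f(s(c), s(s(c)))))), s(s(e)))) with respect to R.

e

1. f(e, f(f(h(s(e)), f(0, s(f(s(c), s(s(c)))))), s(s(e))))  →  f(e, f(h(s(e)), f(0, s(f(s(c), s(s(c)))))))   [R4 at 2]
2. f(e, f(h(s(e)), f(0, s(f(s(c), s(s(c)))))))  →  f(e, f(s(e), f(0, s(f(s(c), s(s(c)))))))   [R2 at 2.1]
3. f(e, f(s(e), f(0, s(f(s(c), s(s(c)))))))  →  f(e, f(s(e), f(0, s(0))))   [R3 at 2.2.2.1]
4. f(e, f(s(e), f(0, s(0))))  →  f(e, f(s(e), s(0)))   [R1 at 2.2]
5. f(e, f(s(e), s(0)))  →  f(e, s(s(e)))   [R1 at 2]
6. f(e, s(s(e)))  →  e   [R4 at ε]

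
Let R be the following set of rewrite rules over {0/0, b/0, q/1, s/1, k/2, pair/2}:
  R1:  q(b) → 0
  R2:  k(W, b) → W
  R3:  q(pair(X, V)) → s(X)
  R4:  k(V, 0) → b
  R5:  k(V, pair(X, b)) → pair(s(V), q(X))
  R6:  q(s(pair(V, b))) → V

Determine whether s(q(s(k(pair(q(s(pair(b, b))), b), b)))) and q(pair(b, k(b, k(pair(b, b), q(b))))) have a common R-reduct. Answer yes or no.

Reduce t₁ = s(q(s(k(pair(q(s(pair(b, b))), b), b)))):
1. s(q(s(k(pair(q(s(pair(b, b))), b), b))))  →  s(q(s(pair(q(s(pair(b, b))), b))))   [R2 at 1.1.1]
2. s(q(s(pair(q(s(pair(b, b))), b))))  →  s(q(s(pair(b, b))))   [R6 at 1]
3. s(q(s(pair(b, b))))  →  s(b)   [R6 at 1]

Reduce t₂ = q(pair(b, k(b, k(pair(b, b), q(b))))):
1. q(pair(b, k(b, k(pair(b, b), q(b)))))  →  s(b)   [R3 at ε]

yes — NF(t₁) = s(b), NF(t₂) = s(b)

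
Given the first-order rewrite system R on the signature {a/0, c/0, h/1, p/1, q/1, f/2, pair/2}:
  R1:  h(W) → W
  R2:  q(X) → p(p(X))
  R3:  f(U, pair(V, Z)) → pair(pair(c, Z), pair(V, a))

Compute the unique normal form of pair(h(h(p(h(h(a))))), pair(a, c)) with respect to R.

pair(p(a), pair(a, c))

1. pair(h(h(p(h(h(a))))), pair(a, c))  →  pair(h(p(h(h(a)))), pair(a, c))   [R1 at 1]
2. pair(h(p(h(h(a)))), pair(a, c))  →  pair(p(h(h(a))), pair(a, c))   [R1 at 1]
3. pair(p(h(h(a))), pair(a, c))  →  pair(p(h(a)), pair(a, c))   [R1 at 1.1]
4. pair(p(h(a)), pair(a, c))  →  pair(p(a), pair(a, c))   [R1 at 1.1]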